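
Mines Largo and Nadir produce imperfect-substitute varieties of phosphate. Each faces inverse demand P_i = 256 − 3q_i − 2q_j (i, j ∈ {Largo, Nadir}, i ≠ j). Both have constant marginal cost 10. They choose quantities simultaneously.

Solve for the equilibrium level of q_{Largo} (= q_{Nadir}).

30.75

Mine Largo's profit: π = q_{Largo}(256 − 3q_{Largo} − 2q_{Nadir}) − 10q_{Largo}.
∂π/∂q_{Largo} = 246 − 6q_{Largo} − 2q_{Nadir} = 0 ⇒ q_{Largo} = 41 − (1/3)q_{Nadir}.
Setting q_{Largo} = q_{Nadir} in the reaction function: q_{Largo} = 41 − (1/3)q_{Largo}, so q_{Largo} = 41 / (4/3) = 30.75.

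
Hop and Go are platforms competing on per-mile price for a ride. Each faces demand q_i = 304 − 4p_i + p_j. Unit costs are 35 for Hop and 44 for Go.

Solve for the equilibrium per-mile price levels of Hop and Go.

Hop's profit: π = (p_{Hop} − 35)(304 − 4p_{Hop} + p_{Go}).
∂π/∂p_{Hop} = 444 − 8p_{Hop} + p_{Go} = 0 ⇒ p_{Hop} = 55.5 + 0.125p_{Go}.
Similarly p_{Go} = 60 + 0.125p_{Hop}.
Substituting the second reaction function into the first: p_{Hop} = 55.5 + 0.125(60 + 0.125p_{Hop}), which gives (63/64)p_{Hop} = 63 ⇒ p_{Hop} = 64.
Then p_{Go} = 60 + 0.125·64 = 68.

64, 68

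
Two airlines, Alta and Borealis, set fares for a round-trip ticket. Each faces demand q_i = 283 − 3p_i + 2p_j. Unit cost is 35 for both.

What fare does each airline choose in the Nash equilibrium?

Alta's profit: π = (p_{Alta} − 35)(283 − 3p_{Alta} + 2p_{Borealis}).
∂π/∂p_{Alta} = 388 − 6p_{Alta} + 2p_{Borealis} = 0 ⇒ p_{Alta} = 194/3 + (1/3)p_{Borealis}.
By symmetry p_{Borealis} = p_{Alta}; substituting into the reaction function, (2/3)p_{Alta} = 194/3 and p_{Alta} = 97.

97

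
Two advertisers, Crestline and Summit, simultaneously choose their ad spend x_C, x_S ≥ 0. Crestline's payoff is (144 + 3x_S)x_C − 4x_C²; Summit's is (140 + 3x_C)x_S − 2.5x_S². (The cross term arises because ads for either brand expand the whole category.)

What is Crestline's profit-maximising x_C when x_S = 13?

Expanding Crestline's payoff: 144x_C + 3x_Sx_C − 4x_C².
∂π/∂x_C = 144 + 3x_S − 8x_C = 0, so x_C = 18 + 0.375x_S.
At x_S = 13: x_C = 18 + 0.375·13 = 22.875.

22.875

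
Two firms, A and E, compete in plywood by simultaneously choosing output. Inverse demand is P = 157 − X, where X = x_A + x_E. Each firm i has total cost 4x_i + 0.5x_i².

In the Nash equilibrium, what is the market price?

Firm A's profit: π = x_A(157 − (x_A + x_E)) − 4x_A − 0.5x_A².
∂π/∂x_A = 153 − 3x_A − x_E = 0, so x_A = 51 − (1/3)x_E.
Setting x_A = x_E in the reaction function: x_A = 51 − (1/3)x_A, so x_A = 51 / (4/3) = 38.25.
Equilibrium price: P = 157 − 76.5 = 80.5.

80.5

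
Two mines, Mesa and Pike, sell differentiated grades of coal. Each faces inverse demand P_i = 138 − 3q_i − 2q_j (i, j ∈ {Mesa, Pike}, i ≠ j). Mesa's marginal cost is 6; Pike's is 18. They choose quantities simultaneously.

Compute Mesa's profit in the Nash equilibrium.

892.6875

Mine Mesa's profit: π = q_{Mesa}(138 − 3q_{Mesa} − 2q_{Pike}) − 6q_{Mesa}.
∂π/∂q_{Mesa} = 132 − 6q_{Mesa} − 2q_{Pike} = 0 ⇒ q_{Mesa} = 22 − (1/3)q_{Pike}.
Similarly q_{Pike} = 20 − (1/3)q_{Mesa}.
Solving the two reaction functions simultaneously: (1 − (−1/3)(−1/3))q_{Mesa} = 22 − (1/3)·20, so (8/9)q_{Mesa} = 46/3 and q_{Mesa} = 17.25.
Then q_{Pike} = 20 − (1/3)·17.25 = 14.25.
P_{Mesa} = 138 − 3·17.25 − 2·14.25 = 57.75.
Profit = (57.75 − 6)·17.25 = 892.6875.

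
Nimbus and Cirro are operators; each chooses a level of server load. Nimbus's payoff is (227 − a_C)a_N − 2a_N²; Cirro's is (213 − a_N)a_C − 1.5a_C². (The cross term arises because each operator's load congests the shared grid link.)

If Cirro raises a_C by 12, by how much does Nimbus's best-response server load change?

Expanding Nimbus's payoff: 227a_N − a_Ca_N − 2a_N².
∂π/∂a_N = 227 − a_C − 4a_N = 0, so a_N = 56.75 − 0.25a_C.
The reaction-function slope is −0.25, so a 12-unit rise in a_C moves a_N by −0.25 × 12 = −3. Nimbus's best response falls — the actions are strategic substitutes.

-3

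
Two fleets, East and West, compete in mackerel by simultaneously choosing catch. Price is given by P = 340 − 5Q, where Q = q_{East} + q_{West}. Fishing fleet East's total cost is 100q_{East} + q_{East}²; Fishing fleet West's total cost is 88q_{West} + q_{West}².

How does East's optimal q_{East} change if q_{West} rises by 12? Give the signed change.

-5

Fishing fleet East's profit: π = q_{East}(340 − 5(q_{East} + q_{West})) − 100q_{East} − q_{East}².
∂π/∂q_{East} = 240 − 12q_{East} − 5q_{West} = 0, so q_{East} = 20 − (5/12)q_{West}.
The reaction-function slope is −5/12, so a 12-unit rise in q_{West} moves q_{East} by −5/12 × 12 = −5. East's best response falls — the actions are strategic substitutes.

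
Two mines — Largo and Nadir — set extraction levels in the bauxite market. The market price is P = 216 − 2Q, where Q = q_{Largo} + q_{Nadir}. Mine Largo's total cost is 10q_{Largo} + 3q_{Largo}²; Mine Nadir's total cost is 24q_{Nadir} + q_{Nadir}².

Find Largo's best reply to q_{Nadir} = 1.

20.4

Mine Largo's profit: π = q_{Largo}(216 − 2(q_{Largo} + q_{Nadir})) − 10q_{Largo} − 3q_{Largo}².
∂π/∂q_{Largo} = 206 − 10q_{Largo} − 2q_{Nadir} = 0, so q_{Largo} = 20.6 − 0.2q_{Nadir}.
At q_{Nadir} = 1: q_{Largo} = 20.6 − 0.2·1 = 20.4.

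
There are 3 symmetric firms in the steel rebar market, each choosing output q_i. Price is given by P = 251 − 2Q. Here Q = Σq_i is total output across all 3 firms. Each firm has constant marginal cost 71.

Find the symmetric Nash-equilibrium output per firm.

A representative firm's profit is π_i = q_i(251 − 2Q) − 71q_i, with Q = q_i + Σ_{j≠i} q_j.
First-order condition: 180 − 4q_i − 2Σ_{j≠i} q_j = 0.
With identical firms, set every q_j = q: then 180 − 4q − 4q = 0, i.e. q = 180/8 = 22.5.

22.5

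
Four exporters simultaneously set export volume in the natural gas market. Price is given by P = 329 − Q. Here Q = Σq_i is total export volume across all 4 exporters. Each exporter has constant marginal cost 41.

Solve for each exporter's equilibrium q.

A representative exporter's profit is π_i = q_i(329 − Q) − 41q_i, with Q = q_i + Σ_{j≠i} q_j.
First-order condition: 288 − 2q_i − Σ_{j≠i} q_j = 0.
With identical exporters, set every q_j = q: then 288 − 2q − 3q = 0, i.e. q = 288/5 = 57.6.

57.6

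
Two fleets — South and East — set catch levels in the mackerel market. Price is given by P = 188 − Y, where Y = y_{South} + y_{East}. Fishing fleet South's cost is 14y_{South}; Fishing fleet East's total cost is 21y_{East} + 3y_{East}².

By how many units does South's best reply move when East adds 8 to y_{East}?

-4

Fishing fleet South's profit: π = y_{South}(188 − (y_{South} + y_{East})) − 14y_{South}.
∂π/∂y_{South} = 174 − 2y_{South} − y_{East} = 0, so y_{South} = 87 − 0.5y_{East}.
The reaction-function slope is −0.5, so an 8-unit rise in y_{East} moves y_{South} by −0.5 × 8 = −4. South's best response falls — the actions are strategic substitutes.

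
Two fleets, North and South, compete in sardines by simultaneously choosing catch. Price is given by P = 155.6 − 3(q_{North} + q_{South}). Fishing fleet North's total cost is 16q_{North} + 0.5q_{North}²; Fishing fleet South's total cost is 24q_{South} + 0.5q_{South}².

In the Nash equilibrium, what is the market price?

Fishing fleet North's profit: π = q_{North}(155.6 − 3(q_{North} + q_{South})) − 16q_{North} − 0.5q_{North}².
∂π/∂q_{North} = 139.6 − 7q_{North} − 3q_{South} = 0, so q_{North} = 698/35 − (3/7)q_{South}.
By the same steps for South: q_{South} = 18.8 − (3/7)q_{North}.
Substituting the second reaction function into the first: q_{North} = 698/35 − (3/7)(18.8 − (3/7)q_{North}), which gives (40/49)q_{North} = 416/35 ⇒ q_{North} = 14.56.
Then q_{South} = 18.8 − (3/7)·14.56 = 12.56.
Equilibrium price: P = 155.6 − 3·27.12 = 74.24.

74.24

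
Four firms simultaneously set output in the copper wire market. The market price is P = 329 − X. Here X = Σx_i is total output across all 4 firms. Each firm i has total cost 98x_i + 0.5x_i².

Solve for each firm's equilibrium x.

38.5

A representative firm's profit is π_i = x_i(329 − X) − 98x_i − 0.5x_i², with X = x_i + Σ_{j≠i} x_j.
First-order condition: 231 − 3x_i − Σ_{j≠i} x_j = 0.
With identical firms, set every x_j = x: then 231 − 3x − 3x = 0, i.e. x = 231/6 = 38.5.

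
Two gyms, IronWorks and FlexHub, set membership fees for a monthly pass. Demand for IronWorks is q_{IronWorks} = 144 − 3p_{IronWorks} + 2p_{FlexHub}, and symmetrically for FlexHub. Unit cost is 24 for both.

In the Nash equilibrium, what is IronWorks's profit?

2700

IronWorks's profit: π = (p_{IronWorks} − 24)(144 − 3p_{IronWorks} + 2p_{FlexHub}).
∂π/∂p_{IronWorks} = 216 − 6p_{IronWorks} + 2p_{FlexHub} = 0 ⇒ p_{IronWorks} = 36 + (1/3)p_{FlexHub}.
Setting p_{IronWorks} = p_{FlexHub} in the reaction function: p_{IronWorks} = 36 + (1/3)p_{IronWorks}, so p_{IronWorks} = 36 / (2/3) = 54.
q_{IronWorks} = 144 − 3·54 + 2·54 = 90.
Profit = (54 − 24)·90 = 2700.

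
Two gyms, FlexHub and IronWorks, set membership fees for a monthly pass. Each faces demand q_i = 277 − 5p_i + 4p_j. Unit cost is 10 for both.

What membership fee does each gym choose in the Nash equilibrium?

FlexHub's profit: π = (p_{FlexHub} − 10)(277 − 5p_{FlexHub} + 4p_{IronWorks}).
∂π/∂p_{FlexHub} = 327 − 10p_{FlexHub} + 4p_{IronWorks} = 0 ⇒ p_{FlexHub} = 32.7 + 0.4p_{IronWorks}.
By symmetry p_{IronWorks} = p_{FlexHub}; substituting into the reaction function, 0.6p_{FlexHub} = 32.7 and p_{FlexHub} = 54.5.

54.5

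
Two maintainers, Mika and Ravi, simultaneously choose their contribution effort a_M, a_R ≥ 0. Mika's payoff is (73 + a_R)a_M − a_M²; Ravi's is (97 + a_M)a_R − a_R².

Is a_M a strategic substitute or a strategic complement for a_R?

strategic complements

Expanding Mika's payoff: 73a_M + a_Ra_M − a_M².
∂π/∂a_M = 73 + a_R − 2a_M = 0, so a_M = 36.5 + 0.5a_R.
The best-response slope da_M/da_R = 0.5 > 0: the reaction function is upward-sloping, so the choices are strategic complements.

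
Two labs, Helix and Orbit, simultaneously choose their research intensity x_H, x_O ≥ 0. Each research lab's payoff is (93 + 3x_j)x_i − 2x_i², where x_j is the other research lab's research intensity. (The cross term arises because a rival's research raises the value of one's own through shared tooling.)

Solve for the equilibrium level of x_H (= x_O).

93

Helix's payoff is (93 + 3x_O)x_H − 2x_H².
∂π/∂x_H = 93 + 3x_O − 4x_H = 0, so x_H = 23.25 + 0.75x_O.
By symmetry x_O = x_H; substituting into the reaction function, 0.25x_H = 23.25 and x_H = 93.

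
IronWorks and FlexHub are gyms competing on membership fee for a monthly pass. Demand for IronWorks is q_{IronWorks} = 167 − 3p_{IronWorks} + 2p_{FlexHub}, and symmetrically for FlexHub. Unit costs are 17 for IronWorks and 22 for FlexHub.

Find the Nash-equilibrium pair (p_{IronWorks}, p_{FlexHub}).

IronWorks's profit: π = (p_{IronWorks} − 17)(167 − 3p_{IronWorks} + 2p_{FlexHub}).
∂π/∂p_{IronWorks} = 218 − 6p_{IronWorks} + 2p_{FlexHub} = 0 ⇒ p_{IronWorks} = 109/3 + (1/3)p_{FlexHub}.
Similarly p_{FlexHub} = 233/6 + (1/3)p_{IronWorks}.
Plugging p_{FlexHub} into IronWorks's best response: p_{IronWorks} = 109/3 + (1/3)(233/6 + (1/3)p_{IronWorks}) ⇒ (8/9)p_{IronWorks} = 887/18, so p_{IronWorks} = 55.4375.
Then p_{FlexHub} = 233/6 + (1/3)·55.4375 = 57.3125.

55.4375, 57.3125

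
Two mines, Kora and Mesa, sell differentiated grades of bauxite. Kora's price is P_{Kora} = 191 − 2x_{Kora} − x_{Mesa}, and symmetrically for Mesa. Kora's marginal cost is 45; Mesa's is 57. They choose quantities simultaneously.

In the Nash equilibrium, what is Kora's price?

Mine Kora's profit: π = x_{Kora}(191 − 2x_{Kora} − x_{Mesa}) − 45x_{Kora}.
∂π/∂x_{Kora} = 146 − 4x_{Kora} − x_{Mesa} = 0 ⇒ x_{Kora} = 36.5 − 0.25x_{Mesa}.
Similarly x_{Mesa} = 33.5 − 0.25x_{Kora}.
Solving the two reaction functions simultaneously: (1 − (−0.25)(−0.25))x_{Kora} = 36.5 − 0.25·33.5, so 0.9375x_{Kora} = 28.125 and x_{Kora} = 30.
Then x_{Mesa} = 33.5 − 0.25·30 = 26.
P_{Kora} = 191 − 2·30 − 26 = 105.

105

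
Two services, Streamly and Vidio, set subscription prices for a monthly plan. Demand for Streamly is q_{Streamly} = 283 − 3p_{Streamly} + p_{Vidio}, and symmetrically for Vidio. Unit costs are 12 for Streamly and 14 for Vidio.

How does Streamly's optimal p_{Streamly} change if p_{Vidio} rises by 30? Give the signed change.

5

Streamly's profit: π = (p_{Streamly} − 12)(283 − 3p_{Streamly} + p_{Vidio}).
∂π/∂p_{Streamly} = 319 − 6p_{Streamly} + p_{Vidio} = 0 ⇒ p_{Streamly} = 319/6 + (1/6)p_{Vidio}.
The reaction-function slope is 1/6, so a 30-unit rise in p_{Vidio} moves p_{Streamly} by 1/6 × 30 = 5. Streamly's best response rises — the actions are strategic complements.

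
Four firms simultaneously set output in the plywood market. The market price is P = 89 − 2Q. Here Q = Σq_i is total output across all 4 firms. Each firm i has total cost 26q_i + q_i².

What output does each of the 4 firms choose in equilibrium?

A representative firm's profit is π_i = q_i(89 − 2Q) − 26q_i − q_i², with Q = q_i + Σ_{j≠i} q_j.
First-order condition: 63 − 6q_i − 2Σ_{j≠i} q_j = 0.
With identical firms, set every q_j = q: then 63 − 6q − 6q = 0, i.e. q = 63/12 = 5.25.

5.25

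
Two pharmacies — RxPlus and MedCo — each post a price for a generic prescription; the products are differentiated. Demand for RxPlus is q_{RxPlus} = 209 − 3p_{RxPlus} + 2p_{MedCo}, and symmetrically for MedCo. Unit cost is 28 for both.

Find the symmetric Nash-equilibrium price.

RxPlus's profit: π = (p_{RxPlus} − 28)(209 − 3p_{RxPlus} + 2p_{MedCo}).
∂π/∂p_{RxPlus} = 293 − 6p_{RxPlus} + 2p_{MedCo} = 0 ⇒ p_{RxPlus} = 293/6 + (1/3)p_{MedCo}.
By symmetry p_{MedCo} = p_{RxPlus}; substituting into the reaction function, (2/3)p_{RxPlus} = 293/6 and p_{RxPlus} = 73.25.

73.25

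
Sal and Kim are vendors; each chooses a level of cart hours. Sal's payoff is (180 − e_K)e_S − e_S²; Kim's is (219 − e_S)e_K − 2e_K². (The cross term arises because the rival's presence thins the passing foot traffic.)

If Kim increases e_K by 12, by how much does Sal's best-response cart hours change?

Expanding Sal's payoff: 180e_S − e_Ke_S − e_S².
∂π/∂e_S = 180 − e_K − 2e_S = 0, so e_S = 90 − 0.5e_K.
The reaction-function slope is −0.5, so a 12-unit rise in e_K moves e_S by −0.5 × 12 = −6. Sal's best response falls — the actions are strategic substitutes.

-6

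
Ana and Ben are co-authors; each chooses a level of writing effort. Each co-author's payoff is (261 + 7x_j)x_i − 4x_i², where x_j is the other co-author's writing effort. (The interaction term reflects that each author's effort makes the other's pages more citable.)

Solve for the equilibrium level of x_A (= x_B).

261

Ana's payoff is (261 + 7x_B)x_A − 4x_A².
∂π/∂x_A = 261 + 7x_B − 8x_A = 0, so x_A = 32.625 + 0.875x_B.
By symmetry x_B = x_A; substituting into the reaction function, 0.125x_A = 32.625 and x_A = 261.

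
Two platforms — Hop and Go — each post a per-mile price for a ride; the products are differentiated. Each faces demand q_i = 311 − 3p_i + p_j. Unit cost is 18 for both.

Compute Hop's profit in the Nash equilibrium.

Hop's profit: π = (p_{Hop} − 18)(311 − 3p_{Hop} + p_{Go}).
∂π/∂p_{Hop} = 365 − 6p_{Hop} + p_{Go} = 0 ⇒ p_{Hop} = 365/6 + (1/6)p_{Go}.
By symmetry p_{Go} = p_{Hop}; substituting into the reaction function, (5/6)p_{Hop} = 365/6 and p_{Hop} = 73.
q_{Hop} = 311 − 3·73 + 73 = 165.
Profit = (73 − 18)·165 = 9075.

9075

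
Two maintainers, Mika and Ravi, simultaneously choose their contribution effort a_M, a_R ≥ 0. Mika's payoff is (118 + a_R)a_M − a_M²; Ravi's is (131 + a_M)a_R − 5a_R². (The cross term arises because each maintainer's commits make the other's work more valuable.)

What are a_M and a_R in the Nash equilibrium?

Expanding Mika's payoff: 118a_M + a_Ra_M − a_M².
∂π/∂a_M = 118 + a_R − 2a_M = 0, so a_M = 59 + 0.5a_R.
Likewise for Ravi: a_R = 13.1 + 0.1a_M.
Plugging a_R into Mika's best response: a_M = 59 + 0.5(13.1 + 0.1a_M) ⇒ 0.95a_M = 65.55, so a_M = 69.
Then a_R = 13.1 + 0.1·69 = 20.

69, 20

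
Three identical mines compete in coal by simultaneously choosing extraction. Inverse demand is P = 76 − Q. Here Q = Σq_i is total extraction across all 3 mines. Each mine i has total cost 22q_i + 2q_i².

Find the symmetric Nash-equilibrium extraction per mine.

A representative mine's profit is π_i = q_i(76 − Q) − 22q_i − 2q_i², with Q = q_i + Σ_{j≠i} q_j.
First-order condition: 54 − 6q_i − Σ_{j≠i} q_j = 0.
With identical mines, set every q_j = q: then 54 − 6q − 2q = 0, i.e. q = 54/8 = 6.75.

6.75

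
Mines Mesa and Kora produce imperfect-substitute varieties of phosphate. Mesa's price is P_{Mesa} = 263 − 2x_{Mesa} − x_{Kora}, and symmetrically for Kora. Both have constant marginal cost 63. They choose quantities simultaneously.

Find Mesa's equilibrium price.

Mine Mesa's profit: π = x_{Mesa}(263 − 2x_{Mesa} − x_{Kora}) − 63x_{Mesa}.
∂π/∂x_{Mesa} = 200 − 4x_{Mesa} − x_{Kora} = 0 ⇒ x_{Mesa} = 50 − 0.25x_{Kora}.
By symmetry x_{Kora} = x_{Mesa}; substituting into the reaction function, 1.25x_{Mesa} = 50 and x_{Mesa} = 40.
P_{Mesa} = 263 − 2·40 − 40 = 143.

143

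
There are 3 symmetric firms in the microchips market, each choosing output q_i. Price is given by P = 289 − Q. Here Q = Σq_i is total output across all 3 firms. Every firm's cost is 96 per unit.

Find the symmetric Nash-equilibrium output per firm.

A representative firm's profit is π_i = q_i(289 − Q) − 96q_i, with Q = q_i + Σ_{j≠i} q_j.
First-order condition: 193 − 2q_i − Σ_{j≠i} q_j = 0.
In a symmetric equilibrium every firm chooses the same q, so Σ_{j≠i} q_j = 2q. The condition becomes 193 − 4q = 0, giving q = 193/4 = 48.25.

48.25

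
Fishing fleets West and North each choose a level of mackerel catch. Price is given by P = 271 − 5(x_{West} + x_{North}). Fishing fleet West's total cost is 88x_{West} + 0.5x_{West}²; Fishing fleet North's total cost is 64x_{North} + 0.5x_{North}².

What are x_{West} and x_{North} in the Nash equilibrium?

10.1875, 14.1875

Fishing fleet West's profit: π = x_{West}(271 − 5(x_{West} + x_{North})) − 88x_{West} − 0.5x_{West}².
∂π/∂x_{West} = 183 − 11x_{West} − 5x_{North} = 0, so x_{West} = 183/11 − (5/11)x_{North}.
By the same steps for North: x_{North} = 207/11 − (5/11)x_{West}.
Plugging x_{North} into West's best response: x_{West} = 183/11 − (5/11)(207/11 − (5/11)x_{West}) ⇒ (96/121)x_{West} = 978/121, so x_{West} = 10.1875.
Then x_{North} = 207/11 − (5/11)·10.1875 = 14.1875.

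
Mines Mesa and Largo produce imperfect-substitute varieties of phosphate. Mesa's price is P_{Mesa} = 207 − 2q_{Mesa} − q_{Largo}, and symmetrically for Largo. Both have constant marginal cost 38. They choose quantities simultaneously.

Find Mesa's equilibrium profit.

2284.88

Mine Mesa's profit: π = q_{Mesa}(207 − 2q_{Mesa} − q_{Largo}) − 38q_{Mesa}.
∂π/∂q_{Mesa} = 169 − 4q_{Mesa} − q_{Largo} = 0 ⇒ q_{Mesa} = 42.25 − 0.25q_{Largo}.
The game is symmetric, so in equilibrium q_{Largo} = q_{Mesa}: the reaction function gives 1.25q_{Mesa} = 42.25, hence q_{Mesa} = 33.8.
P_{Mesa} = 207 − 2·33.8 − 33.8 = 105.6.
Profit = (105.6 − 38)·33.8 = 2284.88.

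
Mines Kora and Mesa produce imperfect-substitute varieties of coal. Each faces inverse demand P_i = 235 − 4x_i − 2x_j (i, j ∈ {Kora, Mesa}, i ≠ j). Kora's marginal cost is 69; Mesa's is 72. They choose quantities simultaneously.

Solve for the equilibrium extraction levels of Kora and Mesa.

Mine Kora's profit: π = x_{Kora}(235 − 4x_{Kora} − 2x_{Mesa}) − 69x_{Kora}.
∂π/∂x_{Kora} = 166 − 8x_{Kora} − 2x_{Mesa} = 0 ⇒ x_{Kora} = 20.75 − 0.25x_{Mesa}.
Similarly x_{Mesa} = 20.375 − 0.25x_{Kora}.
Plugging x_{Mesa} into Kora's best response: x_{Kora} = 20.75 − 0.25(20.375 − 0.25x_{Kora}) ⇒ 0.9375x_{Kora} = 501/32, so x_{Kora} = 16.7.
Then x_{Mesa} = 20.375 − 0.25·16.7 = 16.2.

16.7, 16.2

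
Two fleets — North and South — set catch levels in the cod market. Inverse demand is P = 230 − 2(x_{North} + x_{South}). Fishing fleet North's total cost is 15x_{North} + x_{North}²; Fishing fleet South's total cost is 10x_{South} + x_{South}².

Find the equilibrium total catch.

Fishing fleet North's profit: π = x_{North}(230 − 2(x_{North} + x_{South})) − 15x_{North} − x_{North}².
∂π/∂x_{North} = 215 − 6x_{North} − 2x_{South} = 0, so x_{North} = 215/6 − (1/3)x_{South}.
By the same steps for South: x_{South} = 110/3 − (1/3)x_{North}.
Plugging x_{South} into North's best response: x_{North} = 215/6 − (1/3)(110/3 − (1/3)x_{North}) ⇒ (8/9)x_{North} = 425/18, so x_{North} = 26.5625.
Then x_{South} = 110/3 − (1/3)·26.5625 = 27.8125.
Total catch: 26.5625 + 27.8125 = 54.375.

54.375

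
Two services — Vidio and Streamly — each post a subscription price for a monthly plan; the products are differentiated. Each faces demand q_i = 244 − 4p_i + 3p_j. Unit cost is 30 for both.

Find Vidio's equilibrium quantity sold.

171.2

Vidio's profit: π = (p_{Vidio} − 30)(244 − 4p_{Vidio} + 3p_{Streamly}).
∂π/∂p_{Vidio} = 364 − 8p_{Vidio} + 3p_{Streamly} = 0 ⇒ p_{Vidio} = 45.5 + 0.375p_{Streamly}.
Setting p_{Vidio} = p_{Streamly} in the reaction function: p_{Vidio} = 45.5 + 0.375p_{Vidio}, so p_{Vidio} = 45.5 / 0.625 = 72.8.
q_{Vidio} = 244 − 4·72.8 + 3·72.8 = 171.2.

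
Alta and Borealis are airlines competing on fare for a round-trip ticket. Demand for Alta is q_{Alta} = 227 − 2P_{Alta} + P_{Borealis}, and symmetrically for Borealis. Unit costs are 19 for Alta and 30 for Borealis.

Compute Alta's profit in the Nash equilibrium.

10025.28

Alta's profit: π = (P_{Alta} − 19)(227 − 2P_{Alta} + P_{Borealis}).
∂π/∂P_{Alta} = 265 − 4P_{Alta} + P_{Borealis} = 0 ⇒ P_{Alta} = 66.25 + 0.25P_{Borealis}.
Similarly P_{Borealis} = 71.75 + 0.25P_{Alta}.
Plugging P_{Borealis} into Alta's best response: P_{Alta} = 66.25 + 0.25(71.75 + 0.25P_{Alta}) ⇒ 0.9375P_{Alta} = 84.1875, so P_{Alta} = 89.8.
Then P_{Borealis} = 71.75 + 0.25·89.8 = 94.2.
q_{Alta} = 227 − 2·89.8 + 94.2 = 141.6.
Profit = (89.8 − 19)·141.6 = 10025.28.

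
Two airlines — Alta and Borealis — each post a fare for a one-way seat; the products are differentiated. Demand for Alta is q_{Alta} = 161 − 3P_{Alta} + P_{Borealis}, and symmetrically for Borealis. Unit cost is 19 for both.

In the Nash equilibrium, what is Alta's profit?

1815.48

Alta's profit: π = (P_{Alta} − 19)(161 − 3P_{Alta} + P_{Borealis}).
∂π/∂P_{Alta} = 218 − 6P_{Alta} + P_{Borealis} = 0 ⇒ P_{Alta} = 109/3 + (1/6)P_{Borealis}.
Setting P_{Alta} = P_{Borealis} in the reaction function: P_{Alta} = 109/3 + (1/6)P_{Alta}, so P_{Alta} = (109/3) / (5/6) = 43.6.
q_{Alta} = 161 − 3·43.6 + 43.6 = 73.8.
Profit = (43.6 − 19)·73.8 = 1815.48.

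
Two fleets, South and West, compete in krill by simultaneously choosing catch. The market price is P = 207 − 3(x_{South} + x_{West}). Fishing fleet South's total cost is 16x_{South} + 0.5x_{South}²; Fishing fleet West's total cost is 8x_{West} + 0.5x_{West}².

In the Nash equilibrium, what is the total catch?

Fishing fleet South's profit: π = x_{South}(207 − 3(x_{South} + x_{West})) − 16x_{South} − 0.5x_{South}².
∂π/∂x_{South} = 191 − 7x_{South} − 3x_{West} = 0, so x_{South} = 191/7 − (3/7)x_{West}.
By the same steps for West: x_{West} = 199/7 − (3/7)x_{South}.
Substituting the second reaction function into the first: x_{South} = 191/7 − (3/7)(199/7 − (3/7)x_{South}), which gives (40/49)x_{South} = 740/49 ⇒ x_{South} = 18.5.
Then x_{West} = 199/7 − (3/7)·18.5 = 20.5.
Total catch: 18.5 + 20.5 = 39.

39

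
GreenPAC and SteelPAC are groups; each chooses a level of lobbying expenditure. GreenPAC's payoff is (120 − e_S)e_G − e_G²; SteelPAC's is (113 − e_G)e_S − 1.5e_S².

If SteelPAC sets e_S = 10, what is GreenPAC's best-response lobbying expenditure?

Expanding GreenPAC's payoff: 120e_G − e_Se_G − e_G².
∂π/∂e_G = 120 − e_S − 2e_G = 0, so e_G = 60 − 0.5e_S.
At e_S = 10: e_G = 60 − 0.5·10 = 55.

55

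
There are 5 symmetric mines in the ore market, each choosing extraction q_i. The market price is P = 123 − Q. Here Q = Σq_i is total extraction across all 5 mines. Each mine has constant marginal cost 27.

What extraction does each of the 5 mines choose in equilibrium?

A representative mine's profit is π_i = q_i(123 − Q) − 27q_i, with Q = q_i + Σ_{j≠i} q_j.
First-order condition: 96 − 2q_i − Σ_{j≠i} q_j = 0.
With identical mines, set every q_j = q: then 96 − 2q − 4q = 0, i.e. q = 96/6 = 16.

16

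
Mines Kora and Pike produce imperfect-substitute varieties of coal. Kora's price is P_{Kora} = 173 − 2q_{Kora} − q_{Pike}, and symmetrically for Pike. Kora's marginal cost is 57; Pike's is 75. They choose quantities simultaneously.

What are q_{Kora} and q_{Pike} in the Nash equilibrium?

Mine Kora's profit: π = q_{Kora}(173 − 2q_{Kora} − q_{Pike}) − 57q_{Kora}.
∂π/∂q_{Kora} = 116 − 4q_{Kora} − q_{Pike} = 0 ⇒ q_{Kora} = 29 − 0.25q_{Pike}.
Similarly q_{Pike} = 24.5 − 0.25q_{Kora}.
Plugging q_{Pike} into Kora's best response: q_{Kora} = 29 − 0.25(24.5 − 0.25q_{Kora}) ⇒ 0.9375q_{Kora} = 22.875, so q_{Kora} = 24.4.
Then q_{Pike} = 24.5 − 0.25·24.4 = 18.4.

24.4, 18.4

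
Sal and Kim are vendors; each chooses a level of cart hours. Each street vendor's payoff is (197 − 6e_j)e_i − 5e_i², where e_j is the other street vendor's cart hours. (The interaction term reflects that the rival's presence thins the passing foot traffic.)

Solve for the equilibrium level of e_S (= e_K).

Sal's payoff is (197 − 6e_K)e_S − 5e_S².
∂π/∂e_S = 197 − 6e_K − 10e_S = 0, so e_S = 19.7 − 0.6e_K.
Setting e_S = e_K in the reaction function: e_S = 19.7 − 0.6e_S, so e_S = 19.7 / 1.6 = 12.3125.

12.3125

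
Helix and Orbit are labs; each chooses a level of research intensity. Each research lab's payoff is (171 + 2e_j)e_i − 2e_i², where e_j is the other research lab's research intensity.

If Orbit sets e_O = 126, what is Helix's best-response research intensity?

Helix's payoff is (171 + 2e_O)e_H − 2e_H².
∂π/∂e_H = 171 + 2e_O − 4e_H = 0, so e_H = 42.75 + 0.5e_O.
At e_O = 126: e_H = 42.75 + 0.5·126 = 105.75.

105.75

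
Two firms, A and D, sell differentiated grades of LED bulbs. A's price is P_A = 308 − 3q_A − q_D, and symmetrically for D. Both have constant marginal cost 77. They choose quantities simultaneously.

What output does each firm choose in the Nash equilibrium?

33

Firm A's profit: π = q_A(308 − 3q_A − q_D) − 77q_A.
∂π/∂q_A = 231 − 6q_A − q_D = 0 ⇒ q_A = 38.5 − (1/6)q_D.
Setting q_A = q_D in the reaction function: q_A = 38.5 − (1/6)q_A, so q_A = 38.5 / (7/6) = 33.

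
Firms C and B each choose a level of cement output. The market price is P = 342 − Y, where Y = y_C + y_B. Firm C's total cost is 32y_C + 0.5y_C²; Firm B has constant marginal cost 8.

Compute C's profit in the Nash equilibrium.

4907.76

Firm C's profit: π = y_C(342 − (y_C + y_B)) − 32y_C − 0.5y_C².
∂π/∂y_C = 310 − 3y_C − y_B = 0, so y_C = 310/3 − (1/3)y_B.
For B: ∂π/∂y_B = 334 − 2y_B − y_C = 0 ⇒ y_B = 167 − 0.5y_C.
Solving the two reaction functions simultaneously: (1 − (−1/3)(−0.5))y_C = 310/3 − (1/3)·167, so (5/6)y_C = 143/3 and y_C = 57.2.
Then y_B = 167 − 0.5·57.2 = 138.4.
Price P = 342 − 195.6 = 146.4.
C's profit: (146.4 − 32)·57.2 − 0.5(57.2)² = 4907.76.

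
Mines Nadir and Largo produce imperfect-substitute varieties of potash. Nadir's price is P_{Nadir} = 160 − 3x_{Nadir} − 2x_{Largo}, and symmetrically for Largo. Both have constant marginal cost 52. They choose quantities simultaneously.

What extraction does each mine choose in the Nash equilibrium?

13.5

Mine Nadir's profit: π = x_{Nadir}(160 − 3x_{Nadir} − 2x_{Largo}) − 52x_{Nadir}.
∂π/∂x_{Nadir} = 108 − 6x_{Nadir} − 2x_{Largo} = 0 ⇒ x_{Nadir} = 18 − (1/3)x_{Largo}.
The game is symmetric, so in equilibrium x_{Largo} = x_{Nadir}: the reaction function gives (4/3)x_{Nadir} = 18, hence x_{Nadir} = 13.5.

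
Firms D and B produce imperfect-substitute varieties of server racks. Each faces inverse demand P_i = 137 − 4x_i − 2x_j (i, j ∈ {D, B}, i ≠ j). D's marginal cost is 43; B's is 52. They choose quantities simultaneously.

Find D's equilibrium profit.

Firm D's profit: π = x_D(137 − 4x_D − 2x_B) − 43x_D.
∂π/∂x_D = 94 − 8x_D − 2x_B = 0 ⇒ x_D = 11.75 − 0.25x_B.
Similarly x_B = 10.625 − 0.25x_D.
Substituting the second reaction function into the first: x_D = 11.75 − 0.25(10.625 − 0.25x_D), which gives 0.9375x_D = 291/32 ⇒ x_D = 9.7.
Then x_B = 10.625 − 0.25·9.7 = 8.2.
P_D = 137 − 4·9.7 − 2·8.2 = 81.8.
Profit = (81.8 − 43)·9.7 = 376.36.

376.36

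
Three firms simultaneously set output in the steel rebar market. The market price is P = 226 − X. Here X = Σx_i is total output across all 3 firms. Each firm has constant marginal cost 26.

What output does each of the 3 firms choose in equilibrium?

A representative firm's profit is π_i = x_i(226 − X) − 26x_i, with X = x_i + Σ_{j≠i} x_j.
First-order condition: 200 − 2x_i − Σ_{j≠i} x_j = 0.
Imposing symmetry (x_j = x for all j) turns Σ_{j≠i} x_j into 2x, so 200 = 4x and x = 50.

50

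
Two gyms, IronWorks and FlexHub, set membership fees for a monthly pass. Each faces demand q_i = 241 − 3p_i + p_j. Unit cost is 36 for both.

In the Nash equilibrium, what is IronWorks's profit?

3427.32

IronWorks's profit: π = (p_{IronWorks} − 36)(241 − 3p_{IronWorks} + p_{FlexHub}).
∂π/∂p_{IronWorks} = 349 − 6p_{IronWorks} + p_{FlexHub} = 0 ⇒ p_{IronWorks} = 349/6 + (1/6)p_{FlexHub}.
The game is symmetric, so in equilibrium p_{FlexHub} = p_{IronWorks}: the reaction function gives (5/6)p_{IronWorks} = 349/6, hence p_{IronWorks} = 69.8.
q_{IronWorks} = 241 − 3·69.8 + 69.8 = 101.4.
Profit = (69.8 − 36)·101.4 = 3427.32.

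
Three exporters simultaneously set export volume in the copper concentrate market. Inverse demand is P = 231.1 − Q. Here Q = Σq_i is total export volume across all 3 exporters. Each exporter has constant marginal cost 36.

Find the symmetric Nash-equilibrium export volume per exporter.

A representative exporter's profit is π_i = q_i(231.1 − Q) − 36q_i, with Q = q_i + Σ_{j≠i} q_j.
First-order condition: 195.1 − 2q_i − Σ_{j≠i} q_j = 0.
With identical exporters, set every q_j = q: then 195.1 − 2q − 2q = 0, i.e. q = 195.1/4 = 48.775.

48.775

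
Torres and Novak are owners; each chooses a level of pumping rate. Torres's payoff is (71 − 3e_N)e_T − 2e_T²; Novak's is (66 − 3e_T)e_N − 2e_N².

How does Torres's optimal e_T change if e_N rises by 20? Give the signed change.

-15

Expanding Torres's payoff: 71e_T − 3e_Ne_T − 2e_T².
∂π/∂e_T = 71 − 3e_N − 4e_T = 0, so e_T = 17.75 − 0.75e_N.
The reaction-function slope is −0.75, so a 20-unit rise in e_N moves e_T by −0.75 × 20 = −15. Torres's best response falls — the actions are strategic substitutes.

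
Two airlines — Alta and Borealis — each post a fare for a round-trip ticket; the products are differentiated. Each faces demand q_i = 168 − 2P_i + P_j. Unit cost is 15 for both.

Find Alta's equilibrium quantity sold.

Alta's profit: π = (P_{Alta} − 15)(168 − 2P_{Alta} + P_{Borealis}).
∂π/∂P_{Alta} = 198 − 4P_{Alta} + P_{Borealis} = 0 ⇒ P_{Alta} = 49.5 + 0.25P_{Borealis}.
Setting P_{Alta} = P_{Borealis} in the reaction function: P_{Alta} = 49.5 + 0.25P_{Alta}, so P_{Alta} = 49.5 / 0.75 = 66.
q_{Alta} = 168 − 2·66 + 66 = 102.

102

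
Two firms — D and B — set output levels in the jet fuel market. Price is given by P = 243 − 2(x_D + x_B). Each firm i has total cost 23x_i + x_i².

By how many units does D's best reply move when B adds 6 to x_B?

-2

Firm D's profit: π = x_D(243 − 2(x_D + x_B)) − 23x_D − x_D².
∂π/∂x_D = 220 − 6x_D − 2x_B = 0, so x_D = 110/3 − (1/3)x_B.
The reaction-function slope is −1/3, so a 6-unit rise in x_B moves x_D by −1/3 × 6 = −2. D's best response falls — the actions are strategic substitutes.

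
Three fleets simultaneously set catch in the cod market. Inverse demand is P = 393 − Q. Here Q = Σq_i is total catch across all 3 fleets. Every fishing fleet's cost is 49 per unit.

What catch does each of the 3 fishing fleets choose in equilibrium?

86

A representative fishing fleet's profit is π_i = q_i(393 − Q) − 49q_i, with Q = q_i + Σ_{j≠i} q_j.
First-order condition: 344 − 2q_i − Σ_{j≠i} q_j = 0.
With identical fishing fleets, set every q_j = q: then 344 − 2q − 2q = 0, i.e. q = 344/4 = 86.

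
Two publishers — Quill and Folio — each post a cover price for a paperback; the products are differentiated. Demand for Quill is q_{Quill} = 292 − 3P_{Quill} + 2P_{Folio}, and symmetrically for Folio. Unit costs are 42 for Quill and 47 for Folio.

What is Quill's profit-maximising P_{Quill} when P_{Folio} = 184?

131

Quill's profit: π = (P_{Quill} − 42)(292 − 3P_{Quill} + 2P_{Folio}).
∂π/∂P_{Quill} = 418 − 6P_{Quill} + 2P_{Folio} = 0 ⇒ P_{Quill} = 209/3 + (1/3)P_{Folio}.
At P_{Folio} = 184: P_{Quill} = 209/3 + (1/3)·184 = 131.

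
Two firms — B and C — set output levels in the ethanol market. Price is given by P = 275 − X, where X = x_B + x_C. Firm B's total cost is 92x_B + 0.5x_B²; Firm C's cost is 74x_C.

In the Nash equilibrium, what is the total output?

117

Firm B's profit: π = x_B(275 − (x_B + x_C)) − 92x_B − 0.5x_B².
∂π/∂x_B = 183 − 3x_B − x_C = 0, so x_B = 61 − (1/3)x_C.
For C: ∂π/∂x_C = 201 − 2x_C − x_B = 0 ⇒ x_C = 100.5 − 0.5x_B.
Substituting the second reaction function into the first: x_B = 61 − (1/3)(100.5 − 0.5x_B), which gives (5/6)x_B = 27.5 ⇒ x_B = 33.
Then x_C = 100.5 − 0.5·33 = 84.
Total output: 33 + 84 = 117.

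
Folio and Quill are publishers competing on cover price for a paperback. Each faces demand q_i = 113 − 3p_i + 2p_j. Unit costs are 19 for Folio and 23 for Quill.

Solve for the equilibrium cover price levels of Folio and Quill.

43.25, 44.75

Folio's profit: π = (p_{Folio} − 19)(113 − 3p_{Folio} + 2p_{Quill}).
∂π/∂p_{Folio} = 170 − 6p_{Folio} + 2p_{Quill} = 0 ⇒ p_{Folio} = 85/3 + (1/3)p_{Quill}.
Similarly p_{Quill} = 91/3 + (1/3)p_{Folio}.
Substituting the second reaction function into the first: p_{Folio} = 85/3 + (1/3)(91/3 + (1/3)p_{Folio}), which gives (8/9)p_{Folio} = 346/9 ⇒ p_{Folio} = 43.25.
Then p_{Quill} = 91/3 + (1/3)·43.25 = 44.75.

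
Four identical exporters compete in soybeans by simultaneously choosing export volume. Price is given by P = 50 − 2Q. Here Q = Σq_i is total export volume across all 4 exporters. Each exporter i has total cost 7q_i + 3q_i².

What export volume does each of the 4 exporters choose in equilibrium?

2.6875

A representative exporter's profit is π_i = q_i(50 − 2Q) − 7q_i − 3q_i², with Q = q_i + Σ_{j≠i} q_j.
First-order condition: 43 − 10q_i − 2Σ_{j≠i} q_j = 0.
With identical exporters, set every q_j = q: then 43 − 10q − 6q = 0, i.e. q = 43/16 = 2.6875.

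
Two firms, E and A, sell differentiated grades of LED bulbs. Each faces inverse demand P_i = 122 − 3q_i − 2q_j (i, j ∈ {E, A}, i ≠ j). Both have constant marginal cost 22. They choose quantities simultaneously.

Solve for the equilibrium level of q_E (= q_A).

12.5

Firm E's profit: π = q_E(122 − 3q_E − 2q_A) − 22q_E.
∂π/∂q_E = 100 − 6q_E − 2q_A = 0 ⇒ q_E = 50/3 − (1/3)q_A.
Setting q_E = q_A in the reaction function: q_E = 50/3 − (1/3)q_E, so q_E = (50/3) / (4/3) = 12.5.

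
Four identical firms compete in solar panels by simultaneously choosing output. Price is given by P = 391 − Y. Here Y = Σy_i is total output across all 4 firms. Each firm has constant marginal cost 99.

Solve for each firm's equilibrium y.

58.4

A representative firm's profit is π_i = y_i(391 − Y) − 99y_i, with Y = y_i + Σ_{j≠i} y_j.
First-order condition: 292 − 2y_i − Σ_{j≠i} y_j = 0.
Imposing symmetry (y_j = y for all j) turns Σ_{j≠i} y_j into 3y, so 292 = 5y and y = 58.4.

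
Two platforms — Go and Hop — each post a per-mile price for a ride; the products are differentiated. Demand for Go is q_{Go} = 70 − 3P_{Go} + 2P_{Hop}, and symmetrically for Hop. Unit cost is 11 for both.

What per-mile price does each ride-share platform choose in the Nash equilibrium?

25.75

Go's profit: π = (P_{Go} − 11)(70 − 3P_{Go} + 2P_{Hop}).
∂π/∂P_{Go} = 103 − 6P_{Go} + 2P_{Hop} = 0 ⇒ P_{Go} = 103/6 + (1/3)P_{Hop}.
The game is symmetric, so in equilibrium P_{Hop} = P_{Go}: the reaction function gives (2/3)P_{Go} = 103/6, hence P_{Go} = 25.75.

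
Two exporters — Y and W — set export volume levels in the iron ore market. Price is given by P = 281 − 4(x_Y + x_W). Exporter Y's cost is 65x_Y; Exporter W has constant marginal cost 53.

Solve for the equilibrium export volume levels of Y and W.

17, 20

Exporter Y's profit: π = x_Y(281 − 4(x_Y + x_W)) − 65x_Y.
∂π/∂x_Y = 216 − 8x_Y − 4x_W = 0, so x_Y = 27 − 0.5x_W.
By the same steps for W: x_W = 28.5 − 0.5x_Y.
Substituting the second reaction function into the first: x_Y = 27 − 0.5(28.5 − 0.5x_Y), which gives 0.75x_Y = 12.75 ⇒ x_Y = 17.
Then x_W = 28.5 − 0.5·17 = 20.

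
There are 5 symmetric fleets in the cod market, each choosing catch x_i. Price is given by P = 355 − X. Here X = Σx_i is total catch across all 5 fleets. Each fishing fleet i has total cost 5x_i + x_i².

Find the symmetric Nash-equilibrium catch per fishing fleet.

A representative fishing fleet's profit is π_i = x_i(355 − X) − 5x_i − x_i², with X = x_i + Σ_{j≠i} x_j.
First-order condition: 350 − 4x_i − Σ_{j≠i} x_j = 0.
With identical fishing fleets, set every x_j = x: then 350 − 4x − 4x = 0, i.e. x = 350/8 = 43.75.

43.75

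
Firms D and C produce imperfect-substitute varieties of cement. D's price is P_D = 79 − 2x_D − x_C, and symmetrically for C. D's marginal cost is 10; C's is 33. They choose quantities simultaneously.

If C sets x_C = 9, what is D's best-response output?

15

Firm D's profit: π = x_D(79 − 2x_D − x_C) − 10x_D.
∂π/∂x_D = 69 − 4x_D − x_C = 0 ⇒ x_D = 17.25 − 0.25x_C.
At x_C = 9: x_D = 17.25 − 0.25·9 = 15.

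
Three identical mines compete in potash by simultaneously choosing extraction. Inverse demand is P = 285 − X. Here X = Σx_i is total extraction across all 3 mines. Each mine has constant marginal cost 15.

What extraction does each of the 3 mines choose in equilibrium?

A representative mine's profit is π_i = x_i(285 − X) − 15x_i, with X = x_i + Σ_{j≠i} x_j.
First-order condition: 270 − 2x_i − Σ_{j≠i} x_j = 0.
With identical mines, set every x_j = x: then 270 − 2x − 2x = 0, i.e. x = 270/4 = 67.5.

67.5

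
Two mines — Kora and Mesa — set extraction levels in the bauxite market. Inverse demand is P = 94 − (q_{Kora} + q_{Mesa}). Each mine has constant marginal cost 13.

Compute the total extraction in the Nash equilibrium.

Mine Kora's profit: π = q_{Kora}(94 − (q_{Kora} + q_{Mesa})) − 13q_{Kora}.
∂π/∂q_{Kora} = 81 − 2q_{Kora} − q_{Mesa} = 0, so q_{Kora} = 40.5 − 0.5q_{Mesa}.
The game is symmetric, so in equilibrium q_{Mesa} = q_{Kora}: the reaction function gives 1.5q_{Kora} = 40.5, hence q_{Kora} = 27.
Total extraction: 27 + 27 = 54.

54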